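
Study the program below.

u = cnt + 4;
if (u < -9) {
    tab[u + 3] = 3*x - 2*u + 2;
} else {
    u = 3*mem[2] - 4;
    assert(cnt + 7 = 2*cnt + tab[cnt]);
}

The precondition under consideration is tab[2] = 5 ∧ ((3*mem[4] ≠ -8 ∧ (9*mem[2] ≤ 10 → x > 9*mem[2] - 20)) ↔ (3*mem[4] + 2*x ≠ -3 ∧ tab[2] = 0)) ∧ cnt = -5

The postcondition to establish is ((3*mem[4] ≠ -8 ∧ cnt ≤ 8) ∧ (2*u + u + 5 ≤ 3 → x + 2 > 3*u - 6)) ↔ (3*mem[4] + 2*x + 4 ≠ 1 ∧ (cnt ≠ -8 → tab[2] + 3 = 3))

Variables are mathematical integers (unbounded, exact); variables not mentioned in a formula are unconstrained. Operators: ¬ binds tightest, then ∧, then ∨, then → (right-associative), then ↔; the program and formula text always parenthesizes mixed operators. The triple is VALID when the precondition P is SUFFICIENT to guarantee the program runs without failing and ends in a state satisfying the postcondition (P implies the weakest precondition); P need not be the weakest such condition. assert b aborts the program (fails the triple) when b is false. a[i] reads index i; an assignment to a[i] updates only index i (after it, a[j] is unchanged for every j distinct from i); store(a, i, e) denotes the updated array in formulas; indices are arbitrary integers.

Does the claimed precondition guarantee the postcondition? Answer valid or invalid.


Working backward. After the program, the postcondition ((3*mem[4] ≠ -8 ∧ cnt ≤ 8) ∧ (2*u + u + 5 ≤ 3 → x + 2 > 3*u - 6)) ↔ (3*mem[4] + 2*x + 4 ≠ 1 ∧ (cnt ≠ -8 → tab[2] + 3 = 3)) must hold; in canonical form it is (3*mem[4] ≠ -8 ∧ cnt ≤ 8 ∧ (3*u ≤ -2 → x > 3*u - 8)) ↔ (3*mem[4] + 2*x ≠ -3 ∧ (cnt ≠ -8 → tab[2] = 0)).
Then branch requires (3*mem[4] ≠ -8 ∧ cnt ≤ 8 ∧ (3*u ≤ -2 → x > 3*u - 8)) ↔ (3*mem[4] + 2*x ≠ -3 ∧ (cnt ≠ -8 → store(tab, u + 3, -2*u + 3*x + 2)[2] = 0)); else branch requires tab[cnt] + cnt = 7 ∧ ((3*mem[4] ≠ -8 ∧ cnt ≤ 8 ∧ (9*mem[2] ≤ 10 → x > 9*mem[2] - 20)) ↔ (3*mem[4] + 2*x ≠ -3 ∧ (cnt ≠ -8 → tab[2] = 0))).
Before the if: (u < -9 → ((3*mem[4] ≠ -8 ∧ cnt ≤ 8 ∧ (3*u ≤ -2 → x > 3*u - 8)) ↔ (3*mem[4] + 2*x ≠ -3 ∧ (cnt ≠ -8 → store(tab, u + 3, -2*u + 3*x + 2)[2] = 0)))) ∧ ((¬(u < -9)) → (tab[cnt] + cnt = 7 ∧ ((3*mem[4] ≠ -8 ∧ cnt ≤ 8 ∧ (9*mem[2] ≤ 10 → x > 9*mem[2] - 20)) ↔ (3*mem[4] + 2*x ≠ -3 ∧ (cnt ≠ -8 → tab[2] = 0)))))
Before u := cnt + 4: (cnt < -13 → ((3*mem[4] ≠ -8 ∧ cnt ≤ 8 ∧ (3*cnt ≤ -14 → x > 3*cnt + 4)) ↔ (3*mem[4] + 2*x ≠ -3 ∧ (cnt ≠ -8 → store(tab, cnt + 7, -2*cnt + 3*x - 6)[2] = 0)))) ∧ ((¬(cnt < -13)) → (tab[cnt] + cnt = 7 ∧ ((3*mem[4] ≠ -8 ∧ cnt ≤ 8 ∧ (9*mem[2] ≤ 10 → x > 9*mem[2] - 20)) ↔ (3*mem[4] + 2*x ≠ -3 ∧ (cnt ≠ -8 → tab[2] = 0)))))
The weakest precondition is (cnt < -13 → ((3*mem[4] ≠ -8 ∧ cnt ≤ 8 ∧ (3*cnt ≤ -14 → x > 3*cnt + 4)) ↔ (3*mem[4] + 2*x ≠ -3 ∧ (cnt ≠ -8 → store(tab, cnt + 7, -2*cnt + 3*x - 6)[2] = 0)))) ∧ ((¬(cnt < -13)) → (tab[cnt] + cnt = 7 ∧ ((3*mem[4] ≠ -8 ∧ cnt ≤ 8 ∧ (9*mem[2] ≤ 10 → x > 9*mem[2] - 20)) ↔ (3*mem[4] + 2*x ≠ -3 ∧ (cnt ≠ -8 → tab[2] = 0))))).
Check whether tab[2] = 5 ∧ ((3*mem[4] ≠ -8 ∧ (9*mem[2] ≤ 10 → x > 9*mem[2] - 20)) ↔ (3*mem[4] + 2*x ≠ -3 ∧ tab[2] = 0)) ∧ cnt = -5 implies it.
Countermodel: at the initial state cnt = -5, mem = {[-5] = 1, [2] = 1, [4] = 1, elsewhere 1}, tab = {[-5] = 3, [2] = 5, [4] = 5, elsewhere 5}, x = -11, the precondition holds but the weakest precondition fails.
Answer: invalid


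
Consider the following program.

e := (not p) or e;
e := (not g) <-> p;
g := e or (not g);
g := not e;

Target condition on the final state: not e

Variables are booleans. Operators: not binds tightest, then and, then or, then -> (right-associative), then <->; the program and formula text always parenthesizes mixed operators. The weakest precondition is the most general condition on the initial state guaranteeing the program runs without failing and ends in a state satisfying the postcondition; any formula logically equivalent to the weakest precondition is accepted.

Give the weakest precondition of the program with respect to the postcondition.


Working backward. After the program, not e must hold.
Before g := not e: not e
Before g := e or (not g): not e
Before e := (not g) <-> p: not ((not g) <-> p)
Before e := (not p) or e: not ((not g) <-> p)
Answer: WP = not ((not g) <-> p)


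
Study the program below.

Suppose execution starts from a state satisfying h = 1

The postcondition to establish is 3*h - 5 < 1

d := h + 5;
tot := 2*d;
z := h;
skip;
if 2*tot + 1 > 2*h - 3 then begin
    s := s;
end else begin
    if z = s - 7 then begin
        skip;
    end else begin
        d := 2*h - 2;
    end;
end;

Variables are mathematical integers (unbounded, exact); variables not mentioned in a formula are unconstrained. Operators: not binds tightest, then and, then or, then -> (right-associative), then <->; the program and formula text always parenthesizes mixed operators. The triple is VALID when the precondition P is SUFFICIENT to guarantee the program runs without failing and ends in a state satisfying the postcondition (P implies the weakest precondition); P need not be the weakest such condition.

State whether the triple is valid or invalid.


Working backward. After the program, the postcondition 3*h - 5 < 1 must hold; in canonical form it is 3*h < 6.
Then branch requires 3*h < 6; else branch requires (z = s - 7 -> 3*h < 6) and ((not (z = s - 7)) -> 3*h < 6).
Before the if: (2*tot > 2*h - 4 -> 3*h < 6) and ((not (2*tot > 2*h - 4)) -> ((z = s - 7 -> 3*h < 6) and ((not (z = s - 7)) -> 3*h < 6)))
Before skip: (2*tot > 2*h - 4 -> 3*h < 6) and ((not (2*tot > 2*h - 4)) -> ((z = s - 7 -> 3*h < 6) and ((not (z = s - 7)) -> 3*h < 6)))
Before z := h: (2*tot > 2*h - 4 -> 3*h < 6) and ((not (2*tot > 2*h - 4)) -> ((h = s - 7 -> 3*h < 6) and ((not (h = s - 7)) -> 3*h < 6)))
Before tot := 2*d: (4*d > 2*h - 4 -> 3*h < 6) and ((not (4*d > 2*h - 4)) -> ((h = s - 7 -> 3*h < 6) and ((not (h = s - 7)) -> 3*h < 6)))
Before d := h + 5: (2*h > -24 -> 3*h < 6) and ((not (2*h > -24)) -> ((h = s - 7 -> 3*h < 6) and ((not (h = s - 7)) -> 3*h < 6)))
The weakest precondition is (2*h > -24 -> 3*h < 6) and ((not (2*h > -24)) -> ((h = s - 7 -> 3*h < 6) and ((not (h = s - 7)) -> 3*h < 6))).
Check whether h = 1 implies it.
Every state satisfying the precondition satisfies the weakest precondition: the implication holds.
Answer: valid


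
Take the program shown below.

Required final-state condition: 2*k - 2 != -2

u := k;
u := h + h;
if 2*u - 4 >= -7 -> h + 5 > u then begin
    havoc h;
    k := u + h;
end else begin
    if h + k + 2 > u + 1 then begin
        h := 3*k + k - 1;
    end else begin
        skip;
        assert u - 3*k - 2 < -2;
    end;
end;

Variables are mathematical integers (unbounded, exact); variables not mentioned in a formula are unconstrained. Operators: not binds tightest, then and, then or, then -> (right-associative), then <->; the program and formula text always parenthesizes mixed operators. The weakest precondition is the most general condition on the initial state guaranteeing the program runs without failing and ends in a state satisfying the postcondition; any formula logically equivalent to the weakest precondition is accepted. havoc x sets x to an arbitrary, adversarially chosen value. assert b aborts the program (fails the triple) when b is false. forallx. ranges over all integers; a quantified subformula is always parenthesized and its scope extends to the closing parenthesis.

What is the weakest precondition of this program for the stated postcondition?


Working backward. After the program, the postcondition 2*k - 2 != -2 must hold; in canonical form it is 2*k != 0.
Then branch requires forall h_1. 2*h_1 + 2*u != 0; else branch requires (h + k > u - 1 -> 2*k != 0) and ((not (h + k > u - 1)) -> (u < 3*k and 2*k != 0)).
Before the if: ((2*u >= -3 -> h > u - 5) -> (forall h_1. 2*h_1 + 2*u != 0)) and ((not (2*u >= -3 -> h > u - 5)) -> ((h + k > u - 1 -> 2*k != 0) and ((not (h + k > u - 1)) -> (u < 3*k and 2*k != 0))))
Before u := h + h: ((4*h >= -3 -> h < 5) -> (forall h_1. 4*h + 2*h_1 != 0)) and ((not (4*h >= -3 -> h < 5)) -> ((k > h - 1 -> 2*k != 0) and ((not (k > h - 1)) -> (2*h < 3*k and 2*k != 0))))
Before u := k: ((4*h >= -3 -> h < 5) -> (forall h_1. 4*h + 2*h_1 != 0)) and ((not (4*h >= -3 -> h < 5)) -> ((k > h - 1 -> 2*k != 0) and ((not (k > h - 1)) -> (2*h < 3*k and 2*k != 0))))
Answer: WP = ((4*h >= -3 -> h < 5) -> (forall h_1. 4*h + 2*h_1 != 0)) and ((not (4*h >= -3 -> h < 5)) -> ((k > h - 1 -> 2*k != 0) and ((not (k > h - 1)) -> (2*h < 3*k and 2*k != 0))))


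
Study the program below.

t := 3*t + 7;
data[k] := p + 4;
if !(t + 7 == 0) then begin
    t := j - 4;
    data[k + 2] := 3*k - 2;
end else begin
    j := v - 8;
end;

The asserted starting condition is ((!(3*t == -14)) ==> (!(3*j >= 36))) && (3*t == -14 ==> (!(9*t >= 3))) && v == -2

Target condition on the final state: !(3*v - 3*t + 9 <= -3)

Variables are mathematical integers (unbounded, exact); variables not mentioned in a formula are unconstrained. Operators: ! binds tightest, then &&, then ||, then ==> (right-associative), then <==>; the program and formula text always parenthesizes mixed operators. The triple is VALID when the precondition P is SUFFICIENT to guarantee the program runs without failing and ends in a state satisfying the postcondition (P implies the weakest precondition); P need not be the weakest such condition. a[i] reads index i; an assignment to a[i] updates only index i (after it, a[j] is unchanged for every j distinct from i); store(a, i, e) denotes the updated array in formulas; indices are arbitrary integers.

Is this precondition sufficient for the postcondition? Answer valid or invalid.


Working backward. After the program, the postcondition !(3*v - 3*t + 9 <= -3) must hold; in canonical form it is !(3*v <= 3*t - 12).
Then branch requires !(3*v <= 3*j - 24); else branch requires !(3*v <= 3*t - 12).
Before the if: ((!(t == -7)) ==> (!(3*v <= 3*j - 24))) && (t == -7 ==> (!(3*v <= 3*t - 12)))
Before data[k] := p + 4: ((!(t == -7)) ==> (!(3*v <= 3*j - 24))) && (t == -7 ==> (!(3*v <= 3*t - 12)))
Before t := 3*t + 7: ((!(3*t == -14)) ==> (!(3*v <= 3*j - 24))) && (3*t == -14 ==> (!(3*v <= 9*t + 9)))
The weakest precondition is ((!(3*t == -14)) ==> (!(3*v <= 3*j - 24))) && (3*t == -14 ==> (!(3*v <= 9*t + 9))).
Check whether ((!(3*t == -14)) ==> (!(3*j >= 36))) && (3*t == -14 ==> (!(9*t >= 3))) && v == -2 implies it.
Countermodel: at the initial state j = 6, t = 0, v = -2, the precondition holds but the weakest precondition fails.
Answer: invalid


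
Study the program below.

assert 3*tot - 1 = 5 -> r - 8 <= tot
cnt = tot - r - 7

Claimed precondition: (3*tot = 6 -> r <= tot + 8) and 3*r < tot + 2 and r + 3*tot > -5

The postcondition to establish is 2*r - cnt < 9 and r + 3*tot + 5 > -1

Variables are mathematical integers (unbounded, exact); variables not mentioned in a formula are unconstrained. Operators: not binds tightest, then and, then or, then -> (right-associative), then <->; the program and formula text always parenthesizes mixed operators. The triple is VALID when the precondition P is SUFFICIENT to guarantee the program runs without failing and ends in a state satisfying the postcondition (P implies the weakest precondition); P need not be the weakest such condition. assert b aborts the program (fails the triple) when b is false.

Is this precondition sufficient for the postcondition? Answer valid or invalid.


Working backward. After the program, the postcondition 2*r - cnt < 9 and r + 3*tot + 5 > -1 must hold; in canonical form it is 2*r < cnt + 9 and r + 3*tot > -6.
Before cnt := tot - r - 7: 3*r < tot + 2 and r + 3*tot > -6
Before assert 3*tot - 1 = 5 -> r - 8 <= tot: (3*tot = 6 -> r <= tot + 8) and 3*r < tot + 2 and r + 3*tot > -6
The weakest precondition is (3*tot = 6 -> r <= tot + 8) and 3*r < tot + 2 and r + 3*tot > -6.
Check whether (3*tot = 6 -> r <= tot + 8) and 3*r < tot + 2 and r + 3*tot > -5 implies it.
Every state satisfying the precondition satisfies the weakest precondition: the implication holds.
Answer: valid


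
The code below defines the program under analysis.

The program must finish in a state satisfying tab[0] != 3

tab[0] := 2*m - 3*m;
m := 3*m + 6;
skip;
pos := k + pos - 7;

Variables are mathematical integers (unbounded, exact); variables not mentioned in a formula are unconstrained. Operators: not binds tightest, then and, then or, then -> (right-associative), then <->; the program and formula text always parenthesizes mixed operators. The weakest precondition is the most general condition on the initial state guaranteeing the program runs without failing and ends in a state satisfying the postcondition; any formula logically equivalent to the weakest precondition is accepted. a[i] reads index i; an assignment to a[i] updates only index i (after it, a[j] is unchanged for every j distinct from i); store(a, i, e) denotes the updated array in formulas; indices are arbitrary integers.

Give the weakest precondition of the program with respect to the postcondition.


Working backward. After the program, tab[0] != 3 must hold.
Before pos := k + pos - 7: tab[0] != 3
Before skip: tab[0] != 3
Before m := 3*m + 6: tab[0] != 3
Before tab[0] := 2*m - 3*m: m != -3
Answer: WP = m != -3


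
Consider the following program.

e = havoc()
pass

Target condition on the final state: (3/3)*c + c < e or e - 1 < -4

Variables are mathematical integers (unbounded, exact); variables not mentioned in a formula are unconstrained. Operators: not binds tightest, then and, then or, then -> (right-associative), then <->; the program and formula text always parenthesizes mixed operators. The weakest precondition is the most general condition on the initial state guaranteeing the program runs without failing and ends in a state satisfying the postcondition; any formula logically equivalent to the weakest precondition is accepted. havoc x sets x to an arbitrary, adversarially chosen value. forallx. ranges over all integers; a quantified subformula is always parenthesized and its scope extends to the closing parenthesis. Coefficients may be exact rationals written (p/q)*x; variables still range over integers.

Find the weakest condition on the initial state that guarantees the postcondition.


Working backward. After the program, the postcondition (3/3)*c + c < e or e - 1 < -4 must hold; in canonical form it is 2*c < e or e < -3.
Before skip: 2*c < e or e < -3
Before havoc e: forall e_1. (2*c < e_1 or e_1 < -3)
Answer: WP = forall e_1. (2*c < e_1 or e_1 < -3)


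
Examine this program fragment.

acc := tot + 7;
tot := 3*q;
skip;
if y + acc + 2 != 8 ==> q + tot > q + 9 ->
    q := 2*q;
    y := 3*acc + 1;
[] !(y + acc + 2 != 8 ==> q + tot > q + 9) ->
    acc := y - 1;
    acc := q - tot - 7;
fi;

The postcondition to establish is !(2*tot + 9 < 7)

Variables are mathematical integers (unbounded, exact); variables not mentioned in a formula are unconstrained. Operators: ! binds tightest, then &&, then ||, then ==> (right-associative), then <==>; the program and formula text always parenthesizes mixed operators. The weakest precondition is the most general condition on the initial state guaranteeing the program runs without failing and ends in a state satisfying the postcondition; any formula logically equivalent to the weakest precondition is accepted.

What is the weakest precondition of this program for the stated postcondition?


Working backward. After the program, the postcondition !(2*tot + 9 < 7) must hold; in canonical form it is !(2*tot < -2).
Then branch requires !(2*tot < -2); else branch requires !(2*tot < -2).
Before the if: ((acc + y != 6 ==> tot > 9) ==> (!(2*tot < -2))) && ((!(acc + y != 6 ==> tot > 9)) ==> (!(2*tot < -2)))
Before skip: ((acc + y != 6 ==> tot > 9) ==> (!(2*tot < -2))) && ((!(acc + y != 6 ==> tot > 9)) ==> (!(2*tot < -2)))
Before tot := 3*q: ((acc + y != 6 ==> 3*q > 9) ==> (!(6*q < -2))) && ((!(acc + y != 6 ==> 3*q > 9)) ==> (!(6*q < -2)))
Before acc := tot + 7: ((tot + y != -1 ==> 3*q > 9) ==> (!(6*q < -2))) && ((!(tot + y != -1 ==> 3*q > 9)) ==> (!(6*q < -2)))
Answer: WP = ((tot + y != -1 ==> 3*q > 9) ==> (!(6*q < -2))) && ((!(tot + y != -1 ==> 3*q > 9)) ==> (!(6*q < -2)))


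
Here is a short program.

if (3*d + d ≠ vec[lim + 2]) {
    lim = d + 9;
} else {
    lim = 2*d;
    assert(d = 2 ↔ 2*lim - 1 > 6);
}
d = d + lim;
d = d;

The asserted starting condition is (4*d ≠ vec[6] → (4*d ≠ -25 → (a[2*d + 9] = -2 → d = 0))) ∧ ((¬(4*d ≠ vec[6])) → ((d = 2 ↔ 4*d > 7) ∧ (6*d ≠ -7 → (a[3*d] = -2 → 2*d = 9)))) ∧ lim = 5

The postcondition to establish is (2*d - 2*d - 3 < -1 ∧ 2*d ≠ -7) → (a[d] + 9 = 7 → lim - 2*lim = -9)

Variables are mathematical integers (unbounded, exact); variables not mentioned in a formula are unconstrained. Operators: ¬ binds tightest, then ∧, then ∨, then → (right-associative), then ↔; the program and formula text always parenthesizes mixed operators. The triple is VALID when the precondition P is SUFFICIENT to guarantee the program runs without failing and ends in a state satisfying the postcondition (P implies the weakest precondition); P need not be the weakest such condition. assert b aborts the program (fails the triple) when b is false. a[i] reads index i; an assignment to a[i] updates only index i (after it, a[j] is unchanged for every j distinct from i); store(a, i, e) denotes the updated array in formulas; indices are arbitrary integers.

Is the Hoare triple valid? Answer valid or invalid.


Working backward. After the program, the postcondition (2*d - 2*d - 3 < -1 ∧ 2*d ≠ -7) → (a[d] + 9 = 7 → lim - 2*lim = -9) must hold; in canonical form it is 2*d ≠ -7 → (a[d] = -2 → lim = 9).
Before d := d: 2*d ≠ -7 → (a[d] = -2 → lim = 9)
Before d := d + lim: 2*d + 2*lim ≠ -7 → (a[d + lim] = -2 → lim = 9)
Then branch requires 4*d ≠ -25 → (a[2*d + 9] = -2 → d = 0); else branch requires (d = 2 ↔ 4*d > 7) ∧ (6*d ≠ -7 → (a[3*d] = -2 → 2*d = 9)).
Before the if: (4*d ≠ vec[lim + 2] → (4*d ≠ -25 → (a[2*d + 9] = -2 → d = 0))) ∧ ((¬(4*d ≠ vec[lim + 2])) → ((d = 2 ↔ 4*d > 7) ∧ (6*d ≠ -7 → (a[3*d] = -2 → 2*d = 9))))
The weakest precondition is (4*d ≠ vec[lim + 2] → (4*d ≠ -25 → (a[2*d + 9] = -2 → d = 0))) ∧ ((¬(4*d ≠ vec[lim + 2])) → ((d = 2 ↔ 4*d > 7) ∧ (6*d ≠ -7 → (a[3*d] = -2 → 2*d = 9)))).
Check whether (4*d ≠ vec[6] → (4*d ≠ -25 → (a[2*d + 9] = -2 → d = 0))) ∧ ((¬(4*d ≠ vec[6])) → ((d = 2 ↔ 4*d > 7) ∧ (6*d ≠ -7 → (a[3*d] = -2 → 2*d = 9)))) ∧ lim = 5 implies it.
Countermodel: at the initial state a = {[3] = 14, [6] = -2, [7] = -2, [11] = -2, elsewhere -2}, d = 1, lim = 5, vec = {[3] = 5, [6] = 4, [7] = 5, [11] = 5, elsewhere 5}, the precondition holds but the weakest precondition fails.
Answer: invalid


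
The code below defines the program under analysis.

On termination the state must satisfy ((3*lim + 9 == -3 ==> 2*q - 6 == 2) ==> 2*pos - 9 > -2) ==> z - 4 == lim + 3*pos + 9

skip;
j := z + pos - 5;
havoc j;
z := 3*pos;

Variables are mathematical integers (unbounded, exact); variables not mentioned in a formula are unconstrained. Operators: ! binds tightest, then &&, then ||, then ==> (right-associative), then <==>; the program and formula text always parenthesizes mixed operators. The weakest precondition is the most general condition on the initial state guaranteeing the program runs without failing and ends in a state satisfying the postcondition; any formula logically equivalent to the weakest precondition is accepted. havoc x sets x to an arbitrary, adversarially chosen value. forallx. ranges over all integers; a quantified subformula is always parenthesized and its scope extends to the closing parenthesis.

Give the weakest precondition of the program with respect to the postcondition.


Working backward. After the program, the postcondition ((3*lim + 9 == -3 ==> 2*q - 6 == 2) ==> 2*pos - 9 > -2) ==> z - 4 == lim + 3*pos + 9 must hold; in canonical form it is ((3*lim == -12 ==> 2*q == 8) ==> 2*pos > 7) ==> z == lim + 3*pos + 13.
Before z := 3*pos: ((3*lim == -12 ==> 2*q == 8) ==> 2*pos > 7) ==> lim == -13
Before havoc j: ((3*lim == -12 ==> 2*q == 8) ==> 2*pos > 7) ==> lim == -13
Before j := z + pos - 5: ((3*lim == -12 ==> 2*q == 8) ==> 2*pos > 7) ==> lim == -13
Before skip: ((3*lim == -12 ==> 2*q == 8) ==> 2*pos > 7) ==> lim == -13
Answer: WP = ((3*lim == -12 ==> 2*q == 8) ==> 2*pos > 7) ==> lim == -13


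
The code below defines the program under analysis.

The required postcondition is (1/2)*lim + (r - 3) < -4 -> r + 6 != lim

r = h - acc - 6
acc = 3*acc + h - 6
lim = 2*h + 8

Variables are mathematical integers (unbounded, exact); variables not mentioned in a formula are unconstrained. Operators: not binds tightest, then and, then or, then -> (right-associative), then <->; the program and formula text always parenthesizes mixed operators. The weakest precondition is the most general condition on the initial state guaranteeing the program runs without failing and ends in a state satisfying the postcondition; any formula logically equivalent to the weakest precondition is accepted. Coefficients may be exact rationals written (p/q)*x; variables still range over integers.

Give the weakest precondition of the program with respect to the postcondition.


Working backward. After the program, the postcondition (1/2)*lim + (r - 3) < -4 -> r + 6 != lim must hold; in canonical form it is (1/2)*lim + r < -1 -> r != lim - 6.
Before lim := 2*h + 8: h + r < -5 -> r != 2*h + 2
Before acc := 3*acc + h - 6: h + r < -5 -> r != 2*h + 2
Before r := h - acc - 6: 2*h < acc + 1 -> acc + h != -8
Answer: WP = 2*h < acc + 1 -> acc + h != -8


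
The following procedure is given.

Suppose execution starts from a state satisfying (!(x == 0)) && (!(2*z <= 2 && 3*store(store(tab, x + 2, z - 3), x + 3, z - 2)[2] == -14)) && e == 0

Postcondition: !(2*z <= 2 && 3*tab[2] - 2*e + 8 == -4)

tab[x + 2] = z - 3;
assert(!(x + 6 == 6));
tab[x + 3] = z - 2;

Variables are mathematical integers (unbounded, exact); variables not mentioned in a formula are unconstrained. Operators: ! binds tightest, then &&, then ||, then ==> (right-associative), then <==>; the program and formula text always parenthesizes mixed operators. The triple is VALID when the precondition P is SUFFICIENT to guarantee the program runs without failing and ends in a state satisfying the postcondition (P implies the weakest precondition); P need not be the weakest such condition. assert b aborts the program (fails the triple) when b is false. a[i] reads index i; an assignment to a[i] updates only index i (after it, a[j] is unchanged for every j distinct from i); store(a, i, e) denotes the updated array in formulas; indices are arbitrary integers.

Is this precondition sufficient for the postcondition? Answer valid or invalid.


Working backward. After the program, the postcondition !(2*z <= 2 && 3*tab[2] - 2*e + 8 == -4) must hold; in canonical form it is !(2*z <= 2 && 3*tab[2] == 2*e - 12).
Before tab[x + 3] := z - 2: !(2*z <= 2 && 3*store(tab, x + 3, z - 2)[2] == 2*e - 12)
Before assert !(x + 6 == 6): (!(x == 0)) && (!(2*z <= 2 && 3*store(tab, x + 3, z - 2)[2] == 2*e - 12))
Before tab[x + 2] := z - 3: (!(x == 0)) && (!(2*z <= 2 && 3*store(store(tab, x + 2, z - 3), x + 3, z - 2)[2] == 2*e - 12))
The weakest precondition is (!(x == 0)) && (!(2*z <= 2 && 3*store(store(tab, x + 2, z - 3), x + 3, z - 2)[2] == 2*e - 12)).
Check whether (!(x == 0)) && (!(2*z <= 2 && 3*store(store(tab, x + 2, z - 3), x + 3, z - 2)[2] == -14)) && e == 0 implies it.
Countermodel: at the initial state e = 0, tab = {[1] = 4, [2] = 4, elsewhere 4}, x = -1, z = -2, the precondition holds but the weakest precondition fails.
Answer: invalid


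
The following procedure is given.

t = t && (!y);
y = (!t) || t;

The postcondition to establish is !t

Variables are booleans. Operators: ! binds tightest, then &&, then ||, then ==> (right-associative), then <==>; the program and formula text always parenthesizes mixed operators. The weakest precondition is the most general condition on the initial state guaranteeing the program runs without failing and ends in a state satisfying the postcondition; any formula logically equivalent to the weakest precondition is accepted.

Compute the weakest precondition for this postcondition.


Working backward. After the program, !t must hold.
Before y := (!t) || t: !t
Before t := t && (!y): !(t && (!y))
Answer: WP = !(t && (!y))


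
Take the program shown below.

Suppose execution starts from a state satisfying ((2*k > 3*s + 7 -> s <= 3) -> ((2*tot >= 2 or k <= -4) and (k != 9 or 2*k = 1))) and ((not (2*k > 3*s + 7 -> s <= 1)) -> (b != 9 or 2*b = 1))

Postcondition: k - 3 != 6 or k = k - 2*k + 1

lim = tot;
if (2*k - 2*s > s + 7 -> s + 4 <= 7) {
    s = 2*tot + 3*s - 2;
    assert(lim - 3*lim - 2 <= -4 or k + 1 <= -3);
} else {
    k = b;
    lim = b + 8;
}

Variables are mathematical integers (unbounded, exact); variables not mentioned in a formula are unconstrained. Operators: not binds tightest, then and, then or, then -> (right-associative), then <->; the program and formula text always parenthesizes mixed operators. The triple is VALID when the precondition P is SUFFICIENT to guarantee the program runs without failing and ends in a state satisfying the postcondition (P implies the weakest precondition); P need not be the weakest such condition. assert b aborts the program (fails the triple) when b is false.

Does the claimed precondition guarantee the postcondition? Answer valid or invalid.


Working backward. After the program, the postcondition k - 3 != 6 or k = k - 2*k + 1 must hold; in canonical form it is k != 9 or 2*k = 1.
Then branch requires (2*lim >= 2 or k <= -4) and (k != 9 or 2*k = 1); else branch requires b != 9 or 2*b = 1.
Before the if: ((2*k > 3*s + 7 -> s <= 3) -> ((2*lim >= 2 or k <= -4) and (k != 9 or 2*k = 1))) and ((not (2*k > 3*s + 7 -> s <= 3)) -> (b != 9 or 2*b = 1))
Before lim := tot: ((2*k > 3*s + 7 -> s <= 3) -> ((2*tot >= 2 or k <= -4) and (k != 9 or 2*k = 1))) and ((not (2*k > 3*s + 7 -> s <= 3)) -> (b != 9 or 2*b = 1))
The weakest precondition is ((2*k > 3*s + 7 -> s <= 3) -> ((2*tot >= 2 or k <= -4) and (k != 9 or 2*k = 1))) and ((not (2*k > 3*s + 7 -> s <= 3)) -> (b != 9 or 2*b = 1)).
Check whether ((2*k > 3*s + 7 -> s <= 3) -> ((2*tot >= 2 or k <= -4) and (k != 9 or 2*k = 1))) and ((not (2*k > 3*s + 7 -> s <= 1)) -> (b != 9 or 2*b = 1)) implies it.
Every state satisfying the precondition satisfies the weakest precondition: the implication holds.
Answer: valid


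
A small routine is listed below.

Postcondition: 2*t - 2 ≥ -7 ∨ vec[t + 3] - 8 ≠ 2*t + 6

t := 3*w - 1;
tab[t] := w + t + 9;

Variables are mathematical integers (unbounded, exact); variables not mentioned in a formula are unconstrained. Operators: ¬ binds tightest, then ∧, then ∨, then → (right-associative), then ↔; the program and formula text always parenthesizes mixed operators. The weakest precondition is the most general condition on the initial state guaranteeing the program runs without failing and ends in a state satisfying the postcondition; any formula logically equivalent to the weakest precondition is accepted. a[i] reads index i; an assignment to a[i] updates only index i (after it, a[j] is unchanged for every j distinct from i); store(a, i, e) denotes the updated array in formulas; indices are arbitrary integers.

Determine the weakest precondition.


Working backward. After the program, the postcondition 2*t - 2 ≥ -7 ∨ vec[t + 3] - 8 ≠ 2*t + 6 must hold; in canonical form it is 2*t ≥ -5 ∨ vec[t + 3] ≠ 2*t + 14.
Before tab[t] := w + t + 9: 2*t ≥ -5 ∨ vec[t + 3] ≠ 2*t + 14
Before t := 3*w - 1: 6*w ≥ -3 ∨ vec[3*w + 2] ≠ 6*w + 12
Answer: WP = 6*w ≥ -3 ∨ vec[3*w + 2] ≠ 6*w + 12


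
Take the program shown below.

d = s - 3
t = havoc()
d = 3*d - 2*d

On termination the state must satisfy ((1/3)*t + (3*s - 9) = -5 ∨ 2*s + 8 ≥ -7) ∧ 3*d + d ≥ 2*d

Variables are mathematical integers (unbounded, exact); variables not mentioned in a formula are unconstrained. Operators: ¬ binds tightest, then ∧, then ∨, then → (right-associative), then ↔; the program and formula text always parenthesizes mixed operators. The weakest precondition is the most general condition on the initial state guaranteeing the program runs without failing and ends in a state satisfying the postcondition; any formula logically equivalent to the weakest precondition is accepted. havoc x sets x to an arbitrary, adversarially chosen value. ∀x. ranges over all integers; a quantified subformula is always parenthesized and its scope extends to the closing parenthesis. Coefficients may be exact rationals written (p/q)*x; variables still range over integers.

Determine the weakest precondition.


Working backward. After the program, the postcondition ((1/3)*t + (3*s - 9) = -5 ∨ 2*s + 8 ≥ -7) ∧ 3*d + d ≥ 2*d must hold; in canonical form it is (3*s + (1/3)*t = 4 ∨ 2*s ≥ -15) ∧ 2*d ≥ 0.
Before d := 3*d - 2*d: (3*s + (1/3)*t = 4 ∨ 2*s ≥ -15) ∧ 2*d ≥ 0
Before havoc t: ∀t_1. ((3*s + (1/3)*t_1 = 4 ∨ 2*s ≥ -15) ∧ 2*d ≥ 0)
Before d := s - 3: ∀t_1. ((3*s + (1/3)*t_1 = 4 ∨ 2*s ≥ -15) ∧ 2*s ≥ 6)
Answer: WP = ∀t_1. ((3*s + (1/3)*t_1 = 4 ∨ 2*s ≥ -15) ∧ 2*s ≥ 6)


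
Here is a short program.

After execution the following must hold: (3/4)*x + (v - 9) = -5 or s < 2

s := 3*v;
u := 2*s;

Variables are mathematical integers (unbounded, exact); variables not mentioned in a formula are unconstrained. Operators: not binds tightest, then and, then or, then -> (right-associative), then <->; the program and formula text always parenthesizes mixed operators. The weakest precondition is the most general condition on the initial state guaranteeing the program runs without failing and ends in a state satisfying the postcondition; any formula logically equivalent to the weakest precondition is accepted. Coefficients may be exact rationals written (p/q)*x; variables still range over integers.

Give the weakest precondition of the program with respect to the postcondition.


Working backward. After the program, the postcondition (3/4)*x + (v - 9) = -5 or s < 2 must hold; in canonical form it is v + (3/4)*x = 4 or s < 2.
Before u := 2*s: v + (3/4)*x = 4 or s < 2
Before s := 3*v: v + (3/4)*x = 4 or 3*v < 2
Answer: WP = v + (3/4)*x = 4 or 3*v < 2


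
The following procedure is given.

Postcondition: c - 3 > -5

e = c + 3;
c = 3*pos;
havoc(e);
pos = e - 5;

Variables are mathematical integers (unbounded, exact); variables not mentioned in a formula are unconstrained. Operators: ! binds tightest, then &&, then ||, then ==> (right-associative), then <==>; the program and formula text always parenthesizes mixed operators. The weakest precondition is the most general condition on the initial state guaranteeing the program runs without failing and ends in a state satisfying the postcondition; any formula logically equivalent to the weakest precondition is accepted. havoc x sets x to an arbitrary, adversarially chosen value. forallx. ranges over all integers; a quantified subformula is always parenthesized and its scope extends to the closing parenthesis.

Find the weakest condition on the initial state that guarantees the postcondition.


Working backward. After the program, the postcondition c - 3 > -5 must hold; in canonical form it is c > -2.
Before pos := e - 5: c > -2
Before havoc e: c > -2
Before c := 3*pos: 3*pos > -2
Before e := c + 3: 3*pos > -2
Answer: WP = 3*pos > -2


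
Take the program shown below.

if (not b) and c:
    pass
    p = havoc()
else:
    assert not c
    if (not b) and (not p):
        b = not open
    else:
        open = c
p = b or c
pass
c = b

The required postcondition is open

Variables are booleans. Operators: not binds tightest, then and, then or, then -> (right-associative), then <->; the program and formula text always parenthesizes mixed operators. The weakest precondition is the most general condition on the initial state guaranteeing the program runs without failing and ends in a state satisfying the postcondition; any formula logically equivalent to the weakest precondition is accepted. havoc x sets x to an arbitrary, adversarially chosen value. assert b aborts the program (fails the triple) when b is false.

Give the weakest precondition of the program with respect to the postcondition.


Working backward. After the program, open must hold.
Before c := b: open
Before skip: open
Before p := b or c: open
Then branch requires open; else branch requires (not c) and (((not b) and (not p)) -> open) and ((not ((not b) and (not p))) -> c).
Before the if: (((not b) and c) -> open) and ((not ((not b) and c)) -> ((not c) and (((not b) and (not p)) -> open) and ((not ((not b) and (not p))) -> c)))
Answer: WP = (((not b) and c) -> open) and ((not ((not b) and c)) -> ((not c) and (((not b) and (not p)) -> open) and ((not ((not b) and (not p))) -> c)))


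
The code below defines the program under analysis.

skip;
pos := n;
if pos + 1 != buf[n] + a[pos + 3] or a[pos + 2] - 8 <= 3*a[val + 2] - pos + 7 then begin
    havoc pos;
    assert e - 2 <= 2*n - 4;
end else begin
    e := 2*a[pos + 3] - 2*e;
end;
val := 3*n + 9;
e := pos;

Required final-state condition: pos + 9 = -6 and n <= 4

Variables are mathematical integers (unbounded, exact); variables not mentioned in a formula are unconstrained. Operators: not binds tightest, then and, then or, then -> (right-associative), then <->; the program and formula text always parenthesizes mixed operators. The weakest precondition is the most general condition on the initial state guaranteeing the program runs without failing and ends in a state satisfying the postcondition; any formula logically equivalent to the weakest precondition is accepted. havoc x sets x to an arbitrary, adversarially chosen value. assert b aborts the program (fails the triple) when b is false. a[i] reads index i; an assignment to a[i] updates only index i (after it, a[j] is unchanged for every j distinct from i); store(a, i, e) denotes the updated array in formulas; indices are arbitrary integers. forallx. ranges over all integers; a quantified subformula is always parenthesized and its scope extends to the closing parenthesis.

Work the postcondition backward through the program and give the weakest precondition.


Working backward. After the program, the postcondition pos + 9 = -6 and n <= 4 must hold; in canonical form it is pos = -15 and n <= 4.
Before e := pos: pos = -15 and n <= 4
Before val := 3*n + 9: pos = -15 and n <= 4
Then branch requires forall pos_1. (e <= 2*n - 2 and pos_1 = -15 and n <= 4); else branch requires pos = -15 and n <= 4.
Before the if: ((pos != a[pos + 3] + buf[n] - 1 or a[pos + 2] + pos <= 3*a[val + 2] + 15) -> (forall pos_1. (e <= 2*n - 2 and pos_1 = -15 and n <= 4))) and ((not (pos != a[pos + 3] + buf[n] - 1 or a[pos + 2] + pos <= 3*a[val + 2] + 15)) -> (pos = -15 and n <= 4))
Before pos := n: ((n != a[n + 3] + buf[n] - 1 or a[n + 2] + n <= 3*a[val + 2] + 15) -> (forall pos_1. (e <= 2*n - 2 and pos_1 = -15 and n <= 4))) and ((not (n != a[n + 3] + buf[n] - 1 or a[n + 2] + n <= 3*a[val + 2] + 15)) -> (n = -15 and n <= 4))
Before skip: ((n != a[n + 3] + buf[n] - 1 or a[n + 2] + n <= 3*a[val + 2] + 15) -> (forall pos_1. (e <= 2*n - 2 and pos_1 = -15 and n <= 4))) and ((not (n != a[n + 3] + buf[n] - 1 or a[n + 2] + n <= 3*a[val + 2] + 15)) -> (n = -15 and n <= 4))
Answer: WP = ((n != a[n + 3] + buf[n] - 1 or a[n + 2] + n <= 3*a[val + 2] + 15) -> (forall pos_1. (e <= 2*n - 2 and pos_1 = -15 and n <= 4))) and ((not (n != a[n + 3] + buf[n] - 1 or a[n + 2] + n <= 3*a[val + 2] + 15)) -> (n = -15 and n <= 4))


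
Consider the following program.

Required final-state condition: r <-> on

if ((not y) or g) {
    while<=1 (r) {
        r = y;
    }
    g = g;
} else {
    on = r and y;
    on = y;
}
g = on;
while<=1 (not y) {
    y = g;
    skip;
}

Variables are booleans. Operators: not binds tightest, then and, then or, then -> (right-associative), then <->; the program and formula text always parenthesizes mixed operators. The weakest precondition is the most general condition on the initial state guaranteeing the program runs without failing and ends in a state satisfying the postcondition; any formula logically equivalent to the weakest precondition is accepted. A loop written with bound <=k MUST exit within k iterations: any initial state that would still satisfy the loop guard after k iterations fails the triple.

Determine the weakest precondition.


Working backward. After the program, r <-> on must hold.
Before the loop (bound <=1), unroll the exhaustion recursion (WP_0 = exit-now case; WP_j = one more guarded iteration, up to j = 1):
  WP_0: y and (r <-> on)
  WP_1: ((not y) -> (g and (r <-> on))) and (y -> (r <-> on))
So before the loop: ((not y) -> (g and (r <-> on))) and (y -> (r <-> on))
Before g := on: ((not y) -> (on and (r <-> on))) and (y -> (r <-> on))
Then branch requires (r -> ((not y) and ((not y) -> (on and (y <-> on))) and (y -> (y <-> on)))) and ((not r) -> (((not y) -> (on and (r <-> on))) and (y -> (r <-> on)))); else branch requires ((not y) -> (y and (r <-> y))) and (y -> (r <-> y)).
Before the if: (((not y) or g) -> ((r -> ((not y) and ((not y) -> (on and (y <-> on))) and (y -> (y <-> on)))) and ((not r) -> (((not y) -> (on and (r <-> on))) and (y -> (r <-> on)))))) and ((not ((not y) or g)) -> (((not y) -> (y and (r <-> y))) and (y -> (r <-> y))))
Answer: WP = (((not y) or g) -> ((r -> ((not y) and ((not y) -> (on and (y <-> on))) and (y -> (y <-> on)))) and ((not r) -> (((not y) -> (on and (r <-> on))) and (y -> (r <-> on)))))) and ((not ((not y) or g)) -> (((not y) -> (y and (r <-> y))) and (y -> (r <-> y))))


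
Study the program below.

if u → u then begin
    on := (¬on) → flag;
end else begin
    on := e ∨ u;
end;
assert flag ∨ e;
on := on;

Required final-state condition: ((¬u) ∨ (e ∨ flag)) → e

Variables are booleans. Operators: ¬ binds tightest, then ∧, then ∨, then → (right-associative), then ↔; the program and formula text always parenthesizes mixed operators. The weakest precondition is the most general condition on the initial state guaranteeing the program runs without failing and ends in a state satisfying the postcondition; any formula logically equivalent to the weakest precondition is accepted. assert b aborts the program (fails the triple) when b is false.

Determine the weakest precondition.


Working backward. After the program, the postcondition ((¬u) ∨ (e ∨ flag)) → e must hold; in canonical form it is ((¬u) ∨ e ∨ flag) → e.
Before on := on: ((¬u) ∨ e ∨ flag) → e
Before assert flag ∨ e: (flag ∨ e) ∧ (((¬u) ∨ e ∨ flag) → e)
Then branch requires (flag ∨ e) ∧ (((¬u) ∨ e ∨ flag) → e); else branch requires (flag ∨ e) ∧ (((¬u) ∨ e ∨ flag) → e).
Before the if: (flag ∨ e) ∧ (((¬u) ∨ e ∨ flag) → e)
Answer: WP = (flag ∨ e) ∧ (((¬u) ∨ e ∨ flag) → e)


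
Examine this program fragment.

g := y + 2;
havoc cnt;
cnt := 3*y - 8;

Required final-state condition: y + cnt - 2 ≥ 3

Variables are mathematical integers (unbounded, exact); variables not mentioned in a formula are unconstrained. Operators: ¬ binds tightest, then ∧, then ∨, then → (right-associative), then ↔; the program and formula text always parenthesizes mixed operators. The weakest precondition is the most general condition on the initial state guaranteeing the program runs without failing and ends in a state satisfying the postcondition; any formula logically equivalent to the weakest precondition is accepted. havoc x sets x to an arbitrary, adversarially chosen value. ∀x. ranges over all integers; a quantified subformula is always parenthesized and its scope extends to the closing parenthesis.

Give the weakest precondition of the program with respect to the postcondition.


Working backward. After the program, the postcondition y + cnt - 2 ≥ 3 must hold; in canonical form it is cnt + y ≥ 5.
Before cnt := 3*y - 8: 4*y ≥ 13
Before havoc cnt: 4*y ≥ 13
Before g := y + 2: 4*y ≥ 13
Answer: WP = 4*y ≥ 13
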